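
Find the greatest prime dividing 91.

13

91 = 7 · 13
13 is prime.
So 91 = 7 · 13; the largest prime factor is 13.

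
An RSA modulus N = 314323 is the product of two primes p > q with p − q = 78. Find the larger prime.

Since p = q + 78, we have 314323 = q(q + 78), so q² + 78q − 314323 = 0.
Discriminant: 78² + 4·314323 = 6084 + 1257292 = 1263376; √1263376 = 1124.
q = (−78 + 1124)/2 = 523, and p = q + 78 = 601.
Check: 523 · 601 = 314323.

601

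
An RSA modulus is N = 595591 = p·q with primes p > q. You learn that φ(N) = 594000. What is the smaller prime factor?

601

φ(n) = (p−1)(q−1) = n − (p+q) + 1, so p + q = 595591 − 594000 + 1 = 1592.
p and q are the roots of t² − 1592t + 595591 = 0.
Discriminant: 1592² − 4·595591 = 2534464 − 2382364 = 152100; √152100 = 390.
q = (1592 − 390)/2 = 601, p = (1592 + 390)/2 = 991.
Check: 601 · 991 = 595591.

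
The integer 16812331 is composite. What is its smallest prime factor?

97

16812331 is odd.
Digit sum 25, not divisible by 3.
Ends in 1: not divisible by 5.
7: 16812331 = 7·2401761 + 4
11: 16812331 = 11·1528393 + 8
13: 16812331 = 13·1293256 + 3
17: 16812331 = 17·988960 + 11
19: 16812331 = 19·884859 + 10
23: 16812331 = 23·730970 + 21
29: 16812331 = 29·579735 + 16
31: 16812331 = 31·542333 + 8
37: 16812331 = 37·454387 + 12
41: 16812331 = 41·410056 + 35
43: 16812331 = 43·390984 + 19
47: 16812331 = 47·357709 + 8
53: 16812331 = 53·317213 + 42
59: 16812331 = 59·284954 + 45
61: 16812331 = 61·275611 + 60
67: 16812331 = 67·250930 + 21
71: 16812331 = 71·236793 + 28
73: 16812331 = 73·230305 + 66
79: 16812331 = 79·212814 + 25
83: 16812331 = 83·202558 + 17
89: 16812331 = 89·188902 + 53
97: 16812331 = 97·173323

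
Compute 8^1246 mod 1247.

173

8^1 ≡ 8 (mod 1247)
8^2 ≡ 8^2 = 64 ≡ 64 (mod 1247)
8^4 ≡ 64^2 = 4096 ≡ 355 (mod 1247)
8^8 ≡ 355^2 = 126025 ≡ 78 (mod 1247)
8^16 ≡ 78^2 = 6084 ≡ 1096 (mod 1247)
8^32 ≡ 1096^2 = 1201216 ≡ 355 (mod 1247)
8^64 ≡ 355^2 = 126025 ≡ 78 (mod 1247)
8^128 ≡ 78^2 = 6084 ≡ 1096 (mod 1247)
8^256 ≡ 1096^2 = 1201216 ≡ 355 (mod 1247)
8^512 ≡ 355^2 = 126025 ≡ 78 (mod 1247)
8^1024 ≡ 78^2 = 6084 ≡ 1096 (mod 1247)
1246 = 1024 + 128 + 64 + 16 + 8 + 4 + 2 in binary powers of 2.
So 8^1246 ≡ 1096 · 1096 · 78 · 1096 · 78 · 355 · 64 ≡ 173 (mod 1247).
Since 173 ≠ 1, base 8 is a Fermat witness: 1247 is composite.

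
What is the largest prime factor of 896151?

896151 = 3 · 298717
298717 = 59 · 5063
5063 = 61 · 83
83 is prime.
So 896151 = 3 · 59 · 61 · 83; the largest prime factor is 83.

83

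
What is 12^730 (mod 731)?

12^1 ≡ 12 (mod 731)
12^2 ≡ 12^2 = 144 ≡ 144 (mod 731)
12^4 ≡ 144^2 = 20736 ≡ 268 (mod 731)
12^8 ≡ 268^2 = 71824 ≡ 186 (mod 731)
12^16 ≡ 186^2 = 34596 ≡ 239 (mod 731)
12^32 ≡ 239^2 = 57121 ≡ 103 (mod 731)
12^64 ≡ 103^2 = 10609 ≡ 375 (mod 731)
12^128 ≡ 375^2 = 140625 ≡ 273 (mod 731)
12^256 ≡ 273^2 = 74529 ≡ 698 (mod 731)
12^512 ≡ 698^2 = 487204 ≡ 358 (mod 731)
730 = 512 + 128 + 64 + 16 + 8 + 2 in binary powers of 2.
So 12^730 ≡ 358 · 273 · 375 · 239 · 186 · 144 ≡ 196 (mod 731).
Since 196 ≠ 1, base 12 is a Fermat witness: 731 is composite.

196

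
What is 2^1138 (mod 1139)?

2^1 ≡ 2 (mod 1139)
2^2 ≡ 2^2 = 4 ≡ 4 (mod 1139)
2^4 ≡ 4^2 = 16 ≡ 16 (mod 1139)
2^8 ≡ 16^2 = 256 ≡ 256 (mod 1139)
2^16 ≡ 256^2 = 65536 ≡ 613 (mod 1139)
2^32 ≡ 613^2 = 375769 ≡ 1038 (mod 1139)
2^64 ≡ 1038^2 = 1077444 ≡ 1089 (mod 1139)
2^128 ≡ 1089^2 = 1185921 ≡ 222 (mod 1139)
2^256 ≡ 222^2 = 49284 ≡ 307 (mod 1139)
2^512 ≡ 307^2 = 94249 ≡ 851 (mod 1139)
2^1024 ≡ 851^2 = 724201 ≡ 936 (mod 1139)
1138 = 1024 + 64 + 32 + 16 + 2 in binary powers of 2.
So 2^1138 ≡ 936 · 1089 · 1038 · 613 · 4 ≡ 412 (mod 1139).
Since 412 ≠ 1, base 2 is a Fermat witness: 1139 is composite.

412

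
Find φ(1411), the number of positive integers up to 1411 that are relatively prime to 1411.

1312

Factor: 1411 = 17 · 83.
φ(1411) = (17−1) · (83−1) = 16 · 82 = 1312.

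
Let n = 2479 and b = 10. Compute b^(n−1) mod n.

10^1 ≡ 10 (mod 2479)
10^2 ≡ 10^2 = 100 ≡ 100 (mod 2479)
10^4 ≡ 100^2 = 10000 ≡ 84 (mod 2479)
10^8 ≡ 84^2 = 7056 ≡ 2098 (mod 2479)
10^16 ≡ 2098^2 = 4401604 ≡ 1379 (mod 2479)
10^32 ≡ 1379^2 = 1901641 ≡ 248 (mod 2479)
10^64 ≡ 248^2 = 61504 ≡ 2008 (mod 2479)
10^128 ≡ 2008^2 = 4032064 ≡ 1210 (mod 2479)
10^256 ≡ 1210^2 = 1464100 ≡ 1490 (mod 2479)
10^512 ≡ 1490^2 = 2220100 ≡ 1395 (mod 2479)
10^1024 ≡ 1395^2 = 1946025 ≡ 10 (mod 2479)
10^2048 ≡ 10^2 = 100 ≡ 100 (mod 2479)
2478 = 2048 + 256 + 128 + 32 + 8 + 4 + 2 in binary powers of 2.
So 10^2478 ≡ 100 · 1490 · 1210 · 248 · 2098 · 84 · 100 ≡ 1000 (mod 2479).
Since 1000 ≠ 1, base 10 is a Fermat witness: 2479 is composite.

1000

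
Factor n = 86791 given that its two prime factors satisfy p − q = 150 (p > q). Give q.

229

Since p = q + 150, we have 86791 = q(q + 150), so q² + 150q − 86791 = 0.
Discriminant: 150² + 4·86791 = 22500 + 347164 = 369664; √369664 = 608.
q = (−150 + 608)/2 = 229, and p = q + 150 = 379.
Check: 229 · 379 = 86791.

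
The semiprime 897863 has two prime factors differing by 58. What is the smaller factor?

919

Since p = q + 58, we have 897863 = q(q + 58), so q² + 58q − 897863 = 0.
Discriminant: 58² + 4·897863 = 3364 + 3591452 = 3594816; √3594816 = 1896.
q = (−58 + 1896)/2 = 919, and p = q + 58 = 977.
Check: 919 · 977 = 897863.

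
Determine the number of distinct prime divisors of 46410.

46410 = 2 · 23205
23205 = 3 · 7735
7735 = 5 · 1547
1547 = 7 · 221
221 = 13 · 17
46410 = 2 · 3 · 5 · 7 · 13 · 17, which has 6 distinct prime factors.

6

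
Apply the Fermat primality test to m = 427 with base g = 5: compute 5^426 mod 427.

253

5^1 ≡ 5 (mod 427)
5^2 ≡ 5^2 = 25 ≡ 25 (mod 427)
5^4 ≡ 25^2 = 625 ≡ 198 (mod 427)
5^8 ≡ 198^2 = 39204 ≡ 347 (mod 427)
5^16 ≡ 347^2 = 120409 ≡ 422 (mod 427)
5^32 ≡ 422^2 = 178084 ≡ 25 (mod 427)
5^64 ≡ 25^2 = 625 ≡ 198 (mod 427)
5^128 ≡ 198^2 = 39204 ≡ 347 (mod 427)
5^256 ≡ 347^2 = 120409 ≡ 422 (mod 427)
426 = 256 + 128 + 32 + 8 + 2 in binary powers of 2.
So 5^426 ≡ 422 · 347 · 25 · 347 · 25 ≡ 253 (mod 427).
Since 253 ≠ 1, base 5 is a Fermat witness: 427 is composite.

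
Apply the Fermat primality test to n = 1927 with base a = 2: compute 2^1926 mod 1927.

1540

2^1 ≡ 2 (mod 1927)
2^2 ≡ 2^2 = 4 ≡ 4 (mod 1927)
2^4 ≡ 4^2 = 16 ≡ 16 (mod 1927)
2^8 ≡ 16^2 = 256 ≡ 256 (mod 1927)
2^16 ≡ 256^2 = 65536 ≡ 18 (mod 1927)
2^32 ≡ 18^2 = 324 ≡ 324 (mod 1927)
2^64 ≡ 324^2 = 104976 ≡ 918 (mod 1927)
2^128 ≡ 918^2 = 842724 ≡ 625 (mod 1927)
2^256 ≡ 625^2 = 390625 ≡ 1371 (mod 1927)
2^512 ≡ 1371^2 = 1879641 ≡ 816 (mod 1927)
2^1024 ≡ 816^2 = 665856 ≡ 1041 (mod 1927)
1926 = 1024 + 512 + 256 + 128 + 4 + 2 in binary powers of 2.
So 2^1926 ≡ 1041 · 816 · 1371 · 625 · 16 · 4 ≡ 1540 (mod 1927).
Since 1540 ≠ 1, base 2 is a Fermat witness: 1927 is composite.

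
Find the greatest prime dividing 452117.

452117 = 59 · 7663
7663 = 79 · 97
97 is prime.
So 452117 = 59 · 79 · 97; the largest prime factor is 97.

97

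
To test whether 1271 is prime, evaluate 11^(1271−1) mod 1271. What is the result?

11^1 ≡ 11 (mod 1271)
11^2 ≡ 11^2 = 121 ≡ 121 (mod 1271)
11^4 ≡ 121^2 = 14641 ≡ 660 (mod 1271)
11^8 ≡ 660^2 = 435600 ≡ 918 (mod 1271)
11^16 ≡ 918^2 = 842724 ≡ 51 (mod 1271)
11^32 ≡ 51^2 = 2601 ≡ 59 (mod 1271)
11^64 ≡ 59^2 = 3481 ≡ 939 (mod 1271)
11^128 ≡ 939^2 = 881721 ≡ 918 (mod 1271)
11^256 ≡ 918^2 = 842724 ≡ 51 (mod 1271)
11^512 ≡ 51^2 = 2601 ≡ 59 (mod 1271)
11^1024 ≡ 59^2 = 3481 ≡ 939 (mod 1271)
1270 = 1024 + 128 + 64 + 32 + 16 + 4 + 2 in binary powers of 2.
So 11^1270 ≡ 939 · 918 · 939 · 59 · 51 · 660 · 121 ≡ 811 (mod 1271).
Since 811 ≠ 1, base 11 is a Fermat witness: 1271 is composite.

811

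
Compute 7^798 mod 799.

773

7^1 ≡ 7 (mod 799)
7^2 ≡ 7^2 = 49 ≡ 49 (mod 799)
7^4 ≡ 49^2 = 2401 ≡ 4 (mod 799)
7^8 ≡ 4^2 = 16 ≡ 16 (mod 799)
7^16 ≡ 16^2 = 256 ≡ 256 (mod 799)
7^32 ≡ 256^2 = 65536 ≡ 18 (mod 799)
7^64 ≡ 18^2 = 324 ≡ 324 (mod 799)
7^128 ≡ 324^2 = 104976 ≡ 307 (mod 799)
7^256 ≡ 307^2 = 94249 ≡ 766 (mod 799)
7^512 ≡ 766^2 = 586756 ≡ 290 (mod 799)
798 = 512 + 256 + 16 + 8 + 4 + 2 in binary powers of 2.
So 7^798 ≡ 290 · 766 · 256 · 16 · 4 · 49 ≡ 773 (mod 799).
Since 773 ≠ 1, base 7 is a Fermat witness: 799 is composite.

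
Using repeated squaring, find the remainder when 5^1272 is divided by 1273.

5^1 ≡ 5 (mod 1273)
5^2 ≡ 5^2 = 25 ≡ 25 (mod 1273)
5^4 ≡ 25^2 = 625 ≡ 625 (mod 1273)
5^8 ≡ 625^2 = 390625 ≡ 1087 (mod 1273)
5^16 ≡ 1087^2 = 1181569 ≡ 225 (mod 1273)
5^32 ≡ 225^2 = 50625 ≡ 978 (mod 1273)
5^64 ≡ 978^2 = 956484 ≡ 461 (mod 1273)
5^128 ≡ 461^2 = 212521 ≡ 1203 (mod 1273)
5^256 ≡ 1203^2 = 1447209 ≡ 1081 (mod 1273)
5^512 ≡ 1081^2 = 1168561 ≡ 1220 (mod 1273)
5^1024 ≡ 1220^2 = 1488400 ≡ 263 (mod 1273)
1272 = 1024 + 128 + 64 + 32 + 16 + 8 in binary powers of 2.
So 5^1272 ≡ 263 · 1203 · 461 · 978 · 225 · 1087 ≡ 600 (mod 1273).
Since 600 ≠ 1, base 5 is a Fermat witness: 1273 is composite.

600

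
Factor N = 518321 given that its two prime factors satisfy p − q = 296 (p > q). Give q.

Since p = q + 296, we have 518321 = q(q + 296), so q² + 296q − 518321 = 0.
Discriminant: 296² + 4·518321 = 87616 + 2073284 = 2160900; √2160900 = 1470.
q = (−296 + 1470)/2 = 587, and p = q + 296 = 883.
Check: 587 · 883 = 518321.

587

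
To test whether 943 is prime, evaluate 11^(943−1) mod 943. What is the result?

453

11^1 ≡ 11 (mod 943)
11^2 ≡ 11^2 = 121 ≡ 121 (mod 943)
11^4 ≡ 121^2 = 14641 ≡ 496 (mod 943)
11^8 ≡ 496^2 = 246016 ≡ 836 (mod 943)
11^16 ≡ 836^2 = 698896 ≡ 133 (mod 943)
11^32 ≡ 133^2 = 17689 ≡ 715 (mod 943)
11^64 ≡ 715^2 = 511225 ≡ 119 (mod 943)
11^128 ≡ 119^2 = 14161 ≡ 16 (mod 943)
11^256 ≡ 16^2 = 256 ≡ 256 (mod 943)
11^512 ≡ 256^2 = 65536 ≡ 469 (mod 943)
942 = 512 + 256 + 128 + 32 + 8 + 4 + 2 in binary powers of 2.
So 11^942 ≡ 469 · 256 · 16 · 715 · 836 · 496 · 121 ≡ 453 (mod 943).
Since 453 ≠ 1, base 11 is a Fermat witness: 943 is composite.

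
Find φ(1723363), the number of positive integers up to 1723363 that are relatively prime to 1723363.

1680000

Factor: 1723363 = 101 · 113 · 151.
φ(1723363) = (101−1) · (113−1) · (151−1) = 100 · 112 · 150 = 1680000.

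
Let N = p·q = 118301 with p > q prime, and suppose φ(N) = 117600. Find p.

φ(n) = (p−1)(q−1) = n − (p+q) + 1, so p + q = 118301 − 117600 + 1 = 702.
p and q are the roots of t² − 702t + 118301 = 0.
Discriminant: 702² − 4·118301 = 492804 − 473204 = 19600; √19600 = 140.
q = (702 − 140)/2 = 281, p = (702 + 140)/2 = 421.
Check: 281 · 421 = 118301.

421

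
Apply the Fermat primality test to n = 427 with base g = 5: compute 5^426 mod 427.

5^1 ≡ 5 (mod 427)
5^2 ≡ 5^2 = 25 ≡ 25 (mod 427)
5^4 ≡ 25^2 = 625 ≡ 198 (mod 427)
5^8 ≡ 198^2 = 39204 ≡ 347 (mod 427)
5^16 ≡ 347^2 = 120409 ≡ 422 (mod 427)
5^32 ≡ 422^2 = 178084 ≡ 25 (mod 427)
5^64 ≡ 25^2 = 625 ≡ 198 (mod 427)
5^128 ≡ 198^2 = 39204 ≡ 347 (mod 427)
5^256 ≡ 347^2 = 120409 ≡ 422 (mod 427)
426 = 256 + 128 + 32 + 8 + 2 in binary powers of 2.
So 5^426 ≡ 422 · 347 · 25 · 347 · 25 ≡ 253 (mod 427).
Since 253 ≠ 1, base 5 is a Fermat witness: 427 is composite.

253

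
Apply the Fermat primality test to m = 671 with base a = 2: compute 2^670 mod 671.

2^1 ≡ 2 (mod 671)
2^2 ≡ 2^2 = 4 ≡ 4 (mod 671)
2^4 ≡ 4^2 = 16 ≡ 16 (mod 671)
2^8 ≡ 16^2 = 256 ≡ 256 (mod 671)
2^16 ≡ 256^2 = 65536 ≡ 449 (mod 671)
2^32 ≡ 449^2 = 201601 ≡ 301 (mod 671)
2^64 ≡ 301^2 = 90601 ≡ 16 (mod 671)
2^128 ≡ 16^2 = 256 ≡ 256 (mod 671)
2^256 ≡ 256^2 = 65536 ≡ 449 (mod 671)
2^512 ≡ 449^2 = 201601 ≡ 301 (mod 671)
670 = 512 + 128 + 16 + 8 + 4 + 2 in binary powers of 2.
So 2^670 ≡ 301 · 256 · 449 · 256 · 16 · 4 ≡ 353 (mod 671).
Since 353 ≠ 1, base 2 is a Fermat witness: 671 is composite.

353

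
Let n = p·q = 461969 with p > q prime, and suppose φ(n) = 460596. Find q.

φ(n) = (p−1)(q−1) = n − (p+q) + 1, so p + q = 461969 − 460596 + 1 = 1374.
p and q are the roots of t² − 1374t + 461969 = 0.
Discriminant: 1374² − 4·461969 = 1887876 − 1847876 = 40000; √40000 = 200.
q = (1374 − 200)/2 = 587, p = (1374 + 200)/2 = 787.
Check: 587 · 787 = 461969.

587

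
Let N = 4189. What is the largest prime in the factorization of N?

71

4189 = 59 · 71
71 is prime.
So 4189 = 59 · 71; the largest prime factor is 71.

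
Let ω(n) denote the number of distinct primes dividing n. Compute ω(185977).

3

185977 = 11^2 · 1537
1537 = 29 · 53
185977 = 11^2 · 29 · 53, which has 3 distinct prime factors.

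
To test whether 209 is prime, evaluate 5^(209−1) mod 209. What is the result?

5^1 ≡ 5 (mod 209)
5^2 ≡ 5^2 = 25 ≡ 25 (mod 209)
5^4 ≡ 25^2 = 625 ≡ 207 (mod 209)
5^8 ≡ 207^2 = 42849 ≡ 4 (mod 209)
5^16 ≡ 4^2 = 16 ≡ 16 (mod 209)
5^32 ≡ 16^2 = 256 ≡ 47 (mod 209)
5^64 ≡ 47^2 = 2209 ≡ 119 (mod 209)
5^128 ≡ 119^2 = 14161 ≡ 158 (mod 209)
208 = 128 + 64 + 16 in binary powers of 2.
So 5^208 ≡ 158 · 119 · 16 ≡ 81 (mod 209).
Since 81 ≠ 1, base 5 is a Fermat witness: 209 is composite.

81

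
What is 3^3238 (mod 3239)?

155

3^1 ≡ 3 (mod 3239)
3^2 ≡ 3^2 = 9 ≡ 9 (mod 3239)
3^4 ≡ 9^2 = 81 ≡ 81 (mod 3239)
3^8 ≡ 81^2 = 6561 ≡ 83 (mod 3239)
3^16 ≡ 83^2 = 6889 ≡ 411 (mod 3239)
3^32 ≡ 411^2 = 168921 ≡ 493 (mod 3239)
3^64 ≡ 493^2 = 243049 ≡ 124 (mod 3239)
3^128 ≡ 124^2 = 15376 ≡ 2420 (mod 3239)
3^256 ≡ 2420^2 = 5856400 ≡ 288 (mod 3239)
3^512 ≡ 288^2 = 82944 ≡ 1969 (mod 3239)
3^1024 ≡ 1969^2 = 3876961 ≡ 3117 (mod 3239)
3^2048 ≡ 3117^2 = 9715689 ≡ 1928 (mod 3239)
3238 = 2048 + 1024 + 128 + 32 + 4 + 2 in binary powers of 2.
So 3^3238 ≡ 1928 · 3117 · 2420 · 493 · 81 · 9 ≡ 155 (mod 3239).
Since 155 ≠ 1, base 3 is a Fermat witness: 3239 is composite.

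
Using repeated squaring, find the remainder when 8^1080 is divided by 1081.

8^1 ≡ 8 (mod 1081)
8^2 ≡ 8^2 = 64 ≡ 64 (mod 1081)
8^4 ≡ 64^2 = 4096 ≡ 853 (mod 1081)
8^8 ≡ 853^2 = 727609 ≡ 96 (mod 1081)
8^16 ≡ 96^2 = 9216 ≡ 568 (mod 1081)
8^32 ≡ 568^2 = 322624 ≡ 486 (mod 1081)
8^64 ≡ 486^2 = 236196 ≡ 538 (mod 1081)
8^128 ≡ 538^2 = 289444 ≡ 817 (mod 1081)
8^256 ≡ 817^2 = 667489 ≡ 512 (mod 1081)
8^512 ≡ 512^2 = 262144 ≡ 542 (mod 1081)
8^1024 ≡ 542^2 = 293764 ≡ 813 (mod 1081)
1080 = 1024 + 32 + 16 + 8 in binary powers of 2.
So 8^1080 ≡ 813 · 486 · 568 · 96 ≡ 570 (mod 1081).
Since 570 ≠ 1, base 8 is a Fermat witness: 1081 is composite.

570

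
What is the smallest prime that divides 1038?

2

1038 is even: 2 divides it.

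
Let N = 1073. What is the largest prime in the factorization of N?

1073 = 29 · 37
37 is prime.
So 1073 = 29 · 37; the largest prime factor is 37.

37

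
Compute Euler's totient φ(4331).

Factor: 4331 = 61 · 71.
φ(4331) = (61−1) · (71−1) = 60 · 70 = 4200.

4200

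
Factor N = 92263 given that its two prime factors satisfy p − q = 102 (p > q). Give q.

257

Since p = q + 102, we have 92263 = q(q + 102), so q² + 102q − 92263 = 0.
Discriminant: 102² + 4·92263 = 10404 + 369052 = 379456; √379456 = 616.
q = (−102 + 616)/2 = 257, and p = q + 102 = 359.
Check: 257 · 359 = 92263.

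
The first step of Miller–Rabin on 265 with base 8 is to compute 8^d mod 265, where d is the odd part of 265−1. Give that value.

265 − 1 = 264 = 2^3 · 33, so d = 33.
8^1 ≡ 8 (mod 265)
8^2 ≡ 8^2 = 64 ≡ 64 (mod 265)
8^4 ≡ 64^2 = 4096 ≡ 121 (mod 265)
8^8 ≡ 121^2 = 14641 ≡ 66 (mod 265)
8^16 ≡ 66^2 = 4356 ≡ 116 (mod 265)
8^32 ≡ 116^2 = 13456 ≡ 206 (mod 265)
33 = 32 + 1 in binary powers of 2.
So 8^33 ≡ 206 · 8 ≡ 58 (mod 265).
Squaring chain: 58 → 184 → 201; never reaches −1, so base 8 is a Miller–Rabin witness that 265 is composite.

58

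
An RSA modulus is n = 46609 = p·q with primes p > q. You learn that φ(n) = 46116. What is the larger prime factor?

367

φ(n) = (p−1)(q−1) = n − (p+q) + 1, so p + q = 46609 − 46116 + 1 = 494.
p and q are the roots of t² − 494t + 46609 = 0.
Discriminant: 494² − 4·46609 = 244036 − 186436 = 57600; √57600 = 240.
q = (494 − 240)/2 = 127, p = (494 + 240)/2 = 367.
Check: 127 · 367 = 46609.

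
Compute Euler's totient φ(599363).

Factor: 599363 = 37 · 97 · 167.
φ(599363) = (37−1) · (97−1) · (167−1) = 36 · 96 · 166 = 573696.

573696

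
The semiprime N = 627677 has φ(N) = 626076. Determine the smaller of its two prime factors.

φ(n) = (p−1)(q−1) = n − (p+q) + 1, so p + q = 627677 − 626076 + 1 = 1602.
p and q are the roots of t² − 1602t + 627677 = 0.
Discriminant: 1602² − 4·627677 = 2566404 − 2510708 = 55696; √55696 = 236.
q = (1602 − 236)/2 = 683, p = (1602 + 236)/2 = 919.
Check: 683 · 919 = 627677.

683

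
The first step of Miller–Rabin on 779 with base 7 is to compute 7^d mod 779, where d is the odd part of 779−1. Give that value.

315

779 − 1 = 778 = 2^1 · 389, so d = 389.
7^1 ≡ 7 (mod 779)
7^2 ≡ 7^2 = 49 ≡ 49 (mod 779)
7^4 ≡ 49^2 = 2401 ≡ 64 (mod 779)
7^8 ≡ 64^2 = 4096 ≡ 201 (mod 779)
7^16 ≡ 201^2 = 40401 ≡ 672 (mod 779)
7^32 ≡ 672^2 = 451584 ≡ 543 (mod 779)
7^64 ≡ 543^2 = 294849 ≡ 387 (mod 779)
7^128 ≡ 387^2 = 149769 ≡ 201 (mod 779)
7^256 ≡ 201^2 = 40401 ≡ 672 (mod 779)
389 = 256 + 128 + 4 + 1 in binary powers of 2.
So 7^389 ≡ 672 · 201 · 64 · 7 ≡ 315 (mod 779).
Squaring chain: 315; never reaches −1, so base 7 is a Miller–Rabin witness that 779 is composite.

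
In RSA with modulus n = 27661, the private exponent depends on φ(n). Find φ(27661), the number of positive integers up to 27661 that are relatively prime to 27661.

Factor: 27661 = 139 · 199.
φ(27661) = (139−1) · (199−1) = 138 · 198 = 27324.

27324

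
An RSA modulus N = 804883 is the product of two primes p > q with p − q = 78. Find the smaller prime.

Since p = q + 78, we have 804883 = q(q + 78), so q² + 78q − 804883 = 0.
Discriminant: 78² + 4·804883 = 6084 + 3219532 = 3225616; √3225616 = 1796.
q = (−78 + 1796)/2 = 859, and p = q + 78 = 937.
Check: 859 · 937 = 804883.

859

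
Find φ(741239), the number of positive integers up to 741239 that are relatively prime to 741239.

Factor: 741239 = 41 · 101 · 179.
φ(741239) = (41−1) · (101−1) · (179−1) = 40 · 100 · 178 = 712000.

712000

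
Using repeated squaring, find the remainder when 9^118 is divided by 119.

9^1 ≡ 9 (mod 119)
9^2 ≡ 9^2 = 81 ≡ 81 (mod 119)
9^4 ≡ 81^2 = 6561 ≡ 16 (mod 119)
9^8 ≡ 16^2 = 256 ≡ 18 (mod 119)
9^16 ≡ 18^2 = 324 ≡ 86 (mod 119)
9^32 ≡ 86^2 = 7396 ≡ 18 (mod 119)
9^64 ≡ 18^2 = 324 ≡ 86 (mod 119)
118 = 64 + 32 + 16 + 4 + 2 in binary powers of 2.
So 9^118 ≡ 86 · 18 · 86 · 16 · 81 ≡ 72 (mod 119).
Since 72 ≠ 1, base 9 is a Fermat witness: 119 is composite.

72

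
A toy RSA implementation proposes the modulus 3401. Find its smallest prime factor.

19

3401 is odd.
Digit sum 8, not divisible by 3.
Ends in 1: not divisible by 5.
7: 3401 = 7·485 + 6
11: 3401 = 11·309 + 2
13: 3401 = 13·261 + 8
17: 3401 = 17·200 + 1
19: 3401 = 19·179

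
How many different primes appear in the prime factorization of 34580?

5

34580 = 2^2 · 8645
8645 = 5 · 1729
1729 = 7 · 247
247 = 13 · 19
34580 = 2^2 · 5 · 7 · 13 · 19, which has 5 distinct prime factors.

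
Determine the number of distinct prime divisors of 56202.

56202 = 2 · 28101
28101 = 3 · 9367
9367 = 17 · 551
551 = 19 · 29
56202 = 2 · 3 · 17 · 19 · 29, which has 5 distinct prime factors.

5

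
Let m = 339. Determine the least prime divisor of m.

3

339 is odd.
Digit sum 15, divisible by 3.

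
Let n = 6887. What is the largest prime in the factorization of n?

6887 = 71 · 97
97 is prime.
So 6887 = 71 · 97; the largest prime factor is 97.

97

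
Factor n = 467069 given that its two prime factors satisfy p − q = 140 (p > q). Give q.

617

Since p = q + 140, we have 467069 = q(q + 140), so q² + 140q − 467069 = 0.
Discriminant: 140² + 4·467069 = 19600 + 1868276 = 1887876; √1887876 = 1374.
q = (−140 + 1374)/2 = 617, and p = q + 140 = 757.
Check: 617 · 757 = 467069.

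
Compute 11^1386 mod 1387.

11^1 ≡ 11 (mod 1387)
11^2 ≡ 11^2 = 121 ≡ 121 (mod 1387)
11^4 ≡ 121^2 = 14641 ≡ 771 (mod 1387)
11^8 ≡ 771^2 = 594441 ≡ 805 (mod 1387)
11^16 ≡ 805^2 = 648025 ≡ 296 (mod 1387)
11^32 ≡ 296^2 = 87616 ≡ 235 (mod 1387)
11^64 ≡ 235^2 = 55225 ≡ 1132 (mod 1387)
11^128 ≡ 1132^2 = 1281424 ≡ 1223 (mod 1387)
11^256 ≡ 1223^2 = 1495729 ≡ 543 (mod 1387)
11^512 ≡ 543^2 = 294849 ≡ 805 (mod 1387)
11^1024 ≡ 805^2 = 648025 ≡ 296 (mod 1387)
1386 = 1024 + 256 + 64 + 32 + 8 + 2 in binary powers of 2.
So 11^1386 ≡ 296 · 543 · 1132 · 235 · 805 · 121 ≡ 1141 (mod 1387).
Since 1141 ≠ 1, base 11 is a Fermat witness: 1387 is composite.

1141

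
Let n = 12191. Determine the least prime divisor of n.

12191 is odd.
Digit sum 14, not divisible by 3.
Ends in 1: not divisible by 5.
7: 12191 = 7·1741 + 4
11: 12191 = 11·1108 + 3
13: 12191 = 13·937 + 10
17: 12191 = 17·717 + 2
19: 12191 = 19·641 + 12
23: 12191 = 23·530 + 1
29: 12191 = 29·420 + 11
31: 12191 = 31·393 + 8
37: 12191 = 37·329 + 18
41: 12191 = 41·297 + 14
43: 12191 = 43·283 + 22
47: 12191 = 47·259 + 18
53: 12191 = 53·230 + 1
59: 12191 = 59·206 + 37
61: 12191 = 61·199 + 52
67: 12191 = 67·181 + 64
71: 12191 = 71·171 + 50
73: 12191 = 73·167

73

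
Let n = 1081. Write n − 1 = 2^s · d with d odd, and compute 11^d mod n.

1081 − 1 = 1080 = 2^3 · 135, so d = 135.
11^1 ≡ 11 (mod 1081)
11^2 ≡ 11^2 = 121 ≡ 121 (mod 1081)
11^4 ≡ 121^2 = 14641 ≡ 588 (mod 1081)
11^8 ≡ 588^2 = 345744 ≡ 905 (mod 1081)
11^16 ≡ 905^2 = 819025 ≡ 708 (mod 1081)
11^32 ≡ 708^2 = 501264 ≡ 761 (mod 1081)
11^64 ≡ 761^2 = 579121 ≡ 786 (mod 1081)
11^128 ≡ 786^2 = 617796 ≡ 545 (mod 1081)
135 = 128 + 4 + 2 + 1 in binary powers of 2.
So 11^135 ≡ 545 · 588 · 121 · 11 ≡ 1009 (mod 1081).
Squaring chain: 1009 → 860 → 196; never reaches −1, so base 11 is a Miller–Rabin witness that 1081 is composite.

1009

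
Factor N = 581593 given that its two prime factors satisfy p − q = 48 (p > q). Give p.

787

Since p = q + 48, we have 581593 = q(q + 48), so q² + 48q − 581593 = 0.
Discriminant: 48² + 4·581593 = 2304 + 2326372 = 2328676; √2328676 = 1526.
q = (−48 + 1526)/2 = 739, and p = q + 48 = 787.
Check: 739 · 787 = 581593.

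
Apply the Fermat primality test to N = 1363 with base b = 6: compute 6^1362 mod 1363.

397

6^1 ≡ 6 (mod 1363)
6^2 ≡ 6^2 = 36 ≡ 36 (mod 1363)
6^4 ≡ 36^2 = 1296 ≡ 1296 (mod 1363)
6^8 ≡ 1296^2 = 1679616 ≡ 400 (mod 1363)
6^16 ≡ 400^2 = 160000 ≡ 529 (mod 1363)
6^32 ≡ 529^2 = 279841 ≡ 426 (mod 1363)
6^64 ≡ 426^2 = 181476 ≡ 197 (mod 1363)
6^128 ≡ 197^2 = 38809 ≡ 645 (mod 1363)
6^256 ≡ 645^2 = 416025 ≡ 310 (mod 1363)
6^512 ≡ 310^2 = 96100 ≡ 690 (mod 1363)
6^1024 ≡ 690^2 = 476100 ≡ 413 (mod 1363)
1362 = 1024 + 256 + 64 + 16 + 2 in binary powers of 2.
So 6^1362 ≡ 413 · 310 · 197 · 529 · 36 ≡ 397 (mod 1363).
Since 397 ≠ 1, base 6 is a Fermat witness: 1363 is composite.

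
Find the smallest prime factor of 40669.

67

40669 is odd.
Digit sum 25, not divisible by 3.
Ends in 9: not divisible by 5.
7: 40669 = 7·5809 + 6
11: 40669 = 11·3697 + 2
13: 40669 = 13·3128 + 5
17: 40669 = 17·2392 + 5
19: 40669 = 19·2140 + 9
23: 40669 = 23·1768 + 5
29: 40669 = 29·1402 + 11
31: 40669 = 31·1311 + 28
37: 40669 = 37·1099 + 6
41: 40669 = 41·991 + 38
43: 40669 = 43·945 + 34
47: 40669 = 47·865 + 14
53: 40669 = 53·767 + 18
59: 40669 = 59·689 + 18
61: 40669 = 61·666 + 43
67: 40669 = 67·607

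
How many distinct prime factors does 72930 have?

72930 = 2 · 36465
36465 = 3 · 12155
12155 = 5 · 2431
2431 = 11 · 221
221 = 13 · 17
72930 = 2 · 3 · 5 · 11 · 13 · 17, which has 6 distinct prime factors.

6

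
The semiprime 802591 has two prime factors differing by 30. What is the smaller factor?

881

Since p = q + 30, we have 802591 = q(q + 30), so q² + 30q − 802591 = 0.
Discriminant: 30² + 4·802591 = 900 + 3210364 = 3211264; √3211264 = 1792.
q = (−30 + 1792)/2 = 881, and p = q + 30 = 911.
Check: 881 · 911 = 802591.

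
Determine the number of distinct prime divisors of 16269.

16269 = 3 · 5423
5423 = 11 · 493
493 = 17 · 29
16269 = 3 · 11 · 17 · 29, which has 4 distinct prime factors.

4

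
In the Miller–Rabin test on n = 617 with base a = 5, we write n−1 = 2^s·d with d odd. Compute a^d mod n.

478

617 − 1 = 616 = 2^3 · 77, so d = 77.
5^1 ≡ 5 (mod 617)
5^2 ≡ 5^2 = 25 ≡ 25 (mod 617)
5^4 ≡ 25^2 = 625 ≡ 8 (mod 617)
5^8 ≡ 8^2 = 64 ≡ 64 (mod 617)
5^16 ≡ 64^2 = 4096 ≡ 394 (mod 617)
5^32 ≡ 394^2 = 155236 ≡ 369 (mod 617)
5^64 ≡ 369^2 = 136161 ≡ 421 (mod 617)
77 = 64 + 8 + 4 + 1 in binary powers of 2.
So 5^77 ≡ 421 · 64 · 8 · 5 ≡ 478 (mod 617).
Squaring chain: 478 → 194 → 616; reaches −1, so base 5 does not prove 617 composite.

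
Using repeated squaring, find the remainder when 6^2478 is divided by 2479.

6^1 ≡ 6 (mod 2479)
6^2 ≡ 6^2 = 36 ≡ 36 (mod 2479)
6^4 ≡ 36^2 = 1296 ≡ 1296 (mod 2479)
6^8 ≡ 1296^2 = 1679616 ≡ 1333 (mod 2479)
6^16 ≡ 1333^2 = 1776889 ≡ 1925 (mod 2479)
6^32 ≡ 1925^2 = 3705625 ≡ 1999 (mod 2479)
6^64 ≡ 1999^2 = 3996001 ≡ 2332 (mod 2479)
6^128 ≡ 2332^2 = 5438224 ≡ 1777 (mod 2479)
6^256 ≡ 1777^2 = 3157729 ≡ 1962 (mod 2479)
6^512 ≡ 1962^2 = 3849444 ≡ 2036 (mod 2479)
6^1024 ≡ 2036^2 = 4145296 ≡ 408 (mod 2479)
6^2048 ≡ 408^2 = 166464 ≡ 371 (mod 2479)
2478 = 2048 + 256 + 128 + 32 + 8 + 4 + 2 in binary powers of 2.
So 6^2478 ≡ 371 · 1962 · 1777 · 1999 · 1333 · 1296 · 36 ≡ 2293 (mod 2479).
Since 2293 ≠ 1, base 6 is a Fermat witness: 2479 is composite.

2293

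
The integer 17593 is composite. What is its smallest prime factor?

17593 is odd.
Digit sum 25, not divisible by 3.
Ends in 3: not divisible by 5.
7: 17593 = 7·2513 + 2
11: 17593 = 11·1599 + 4
13: 17593 = 13·1353 + 4
17: 17593 = 17·1034 + 15
19: 17593 = 19·925 + 18
23: 17593 = 23·764 + 21
29: 17593 = 29·606 + 19
31: 17593 = 31·567 + 16
37: 17593 = 37·475 + 18
41: 17593 = 41·429 + 4
43: 17593 = 43·409 + 6
47: 17593 = 47·374 + 15
53: 17593 = 53·331 + 50
59: 17593 = 59·298 + 11
61: 17593 = 61·288 + 25
67: 17593 = 67·262 + 39
71: 17593 = 71·247 + 56
73: 17593 = 73·241

73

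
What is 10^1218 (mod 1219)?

876

10^1 ≡ 10 (mod 1219)
10^2 ≡ 10^2 = 100 ≡ 100 (mod 1219)
10^4 ≡ 100^2 = 10000 ≡ 248 (mod 1219)
10^8 ≡ 248^2 = 61504 ≡ 554 (mod 1219)
10^16 ≡ 554^2 = 306916 ≡ 947 (mod 1219)
10^32 ≡ 947^2 = 896809 ≡ 844 (mod 1219)
10^64 ≡ 844^2 = 712336 ≡ 440 (mod 1219)
10^128 ≡ 440^2 = 193600 ≡ 998 (mod 1219)
10^256 ≡ 998^2 = 996004 ≡ 81 (mod 1219)
10^512 ≡ 81^2 = 6561 ≡ 466 (mod 1219)
10^1024 ≡ 466^2 = 217156 ≡ 174 (mod 1219)
1218 = 1024 + 128 + 64 + 2 in binary powers of 2.
So 10^1218 ≡ 174 · 998 · 440 · 100 ≡ 876 (mod 1219).
Since 876 ≠ 1, base 10 is a Fermat witness: 1219 is composite.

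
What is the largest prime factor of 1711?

1711 = 29 · 59
59 is prime.
So 1711 = 29 · 59; the largest prime factor is 59.

59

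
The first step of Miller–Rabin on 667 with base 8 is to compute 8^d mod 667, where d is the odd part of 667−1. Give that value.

374

667 − 1 = 666 = 2^1 · 333, so d = 333.
8^1 ≡ 8 (mod 667)
8^2 ≡ 8^2 = 64 ≡ 64 (mod 667)
8^4 ≡ 64^2 = 4096 ≡ 94 (mod 667)
8^8 ≡ 94^2 = 8836 ≡ 165 (mod 667)
8^16 ≡ 165^2 = 27225 ≡ 545 (mod 667)
8^32 ≡ 545^2 = 297025 ≡ 210 (mod 667)
8^64 ≡ 210^2 = 44100 ≡ 78 (mod 667)
8^128 ≡ 78^2 = 6084 ≡ 81 (mod 667)
8^256 ≡ 81^2 = 6561 ≡ 558 (mod 667)
333 = 256 + 64 + 8 + 4 + 1 in binary powers of 2.
So 8^333 ≡ 558 · 78 · 165 · 94 · 8 ≡ 374 (mod 667).
Squaring chain: 374; never reaches −1, so base 8 is a Miller–Rabin witness that 667 is composite.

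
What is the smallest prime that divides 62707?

73

62707 is odd.
Digit sum 22, not divisible by 3.
Ends in 7: not divisible by 5.
7: 62707 = 7·8958 + 1
11: 62707 = 11·5700 + 7
13: 62707 = 13·4823 + 8
17: 62707 = 17·3688 + 11
19: 62707 = 19·3300 + 7
23: 62707 = 23·2726 + 9
29: 62707 = 29·2162 + 9
31: 62707 = 31·2022 + 25
37: 62707 = 37·1694 + 29
41: 62707 = 41·1529 + 18
43: 62707 = 43·1458 + 13
47: 62707 = 47·1334 + 9
53: 62707 = 53·1183 + 8
59: 62707 = 59·1062 + 49
61: 62707 = 61·1027 + 60
67: 62707 = 67·935 + 62
71: 62707 = 71·883 + 14
73: 62707 = 73·859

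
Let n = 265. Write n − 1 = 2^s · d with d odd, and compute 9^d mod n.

249

265 − 1 = 264 = 2^3 · 33, so d = 33.
9^1 ≡ 9 (mod 265)
9^2 ≡ 9^2 = 81 ≡ 81 (mod 265)
9^4 ≡ 81^2 = 6561 ≡ 201 (mod 265)
9^8 ≡ 201^2 = 40401 ≡ 121 (mod 265)
9^16 ≡ 121^2 = 14641 ≡ 66 (mod 265)
9^32 ≡ 66^2 = 4356 ≡ 116 (mod 265)
33 = 32 + 1 in binary powers of 2.
So 9^33 ≡ 116 · 9 ≡ 249 (mod 265).
Squaring chain: 249 → 256 → 81; never reaches −1, so base 9 is a Miller–Rabin witness that 265 is composite.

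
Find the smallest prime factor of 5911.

5911 is odd.
Digit sum 16, not divisible by 3.
Ends in 1: not divisible by 5.
7: 5911 = 7·844 + 3
11: 5911 = 11·537 + 4
13: 5911 = 13·454 + 9
17: 5911 = 17·347 + 12
19: 5911 = 19·311 + 2
23: 5911 = 23·257

23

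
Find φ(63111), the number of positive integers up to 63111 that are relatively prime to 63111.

41472

Factor: 63111 = 3 · 109 · 193.
φ(63111) = (3−1) · (109−1) · (193−1) = 2 · 108 · 192 = 41472.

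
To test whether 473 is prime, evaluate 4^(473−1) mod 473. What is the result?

236

4^1 ≡ 4 (mod 473)
4^2 ≡ 4^2 = 16 ≡ 16 (mod 473)
4^4 ≡ 16^2 = 256 ≡ 256 (mod 473)
4^8 ≡ 256^2 = 65536 ≡ 262 (mod 473)
4^16 ≡ 262^2 = 68644 ≡ 59 (mod 473)
4^32 ≡ 59^2 = 3481 ≡ 170 (mod 473)
4^64 ≡ 170^2 = 28900 ≡ 47 (mod 473)
4^128 ≡ 47^2 = 2209 ≡ 317 (mod 473)
4^256 ≡ 317^2 = 100489 ≡ 213 (mod 473)
472 = 256 + 128 + 64 + 16 + 8 in binary powers of 2.
So 4^472 ≡ 213 · 317 · 47 · 59 · 262 ≡ 236 (mod 473).
Since 236 ≠ 1, base 4 is a Fermat witness: 473 is composite.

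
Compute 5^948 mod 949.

885

5^1 ≡ 5 (mod 949)
5^2 ≡ 5^2 = 25 ≡ 25 (mod 949)
5^4 ≡ 25^2 = 625 ≡ 625 (mod 949)
5^8 ≡ 625^2 = 390625 ≡ 586 (mod 949)
5^16 ≡ 586^2 = 343396 ≡ 807 (mod 949)
5^32 ≡ 807^2 = 651249 ≡ 235 (mod 949)
5^64 ≡ 235^2 = 55225 ≡ 183 (mod 949)
5^128 ≡ 183^2 = 33489 ≡ 274 (mod 949)
5^256 ≡ 274^2 = 75076 ≡ 105 (mod 949)
5^512 ≡ 105^2 = 11025 ≡ 586 (mod 949)
948 = 512 + 256 + 128 + 32 + 16 + 4 in binary powers of 2.
So 5^948 ≡ 586 · 105 · 274 · 235 · 807 · 625 ≡ 885 (mod 949).
Since 885 ≠ 1, base 5 is a Fermat witness: 949 is composite.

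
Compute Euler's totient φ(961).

930

Factor: 961 = 31^2.
φ(961) = 31^1·(31−1) = 930.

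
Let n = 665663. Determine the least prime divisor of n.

665663 is odd.
Digit sum 32, not divisible by 3.
Ends in 3: not divisible by 5.
7: 665663 = 7·95094 + 5
11: 665663 = 11·60514 + 9
13: 665663 = 13·51204 + 11
17: 665663 = 17·39156 + 11
19: 665663 = 19·35034 + 17
23: 665663 = 23·28941 + 20
29: 665663 = 29·22953 + 26
31: 665663 = 31·21473

31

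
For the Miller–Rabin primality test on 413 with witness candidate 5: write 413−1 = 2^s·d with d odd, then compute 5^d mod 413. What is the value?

19

413 − 1 = 412 = 2^2 · 103, so d = 103.
5^1 ≡ 5 (mod 413)
5^2 ≡ 5^2 = 25 ≡ 25 (mod 413)
5^4 ≡ 25^2 = 625 ≡ 212 (mod 413)
5^8 ≡ 212^2 = 44944 ≡ 340 (mod 413)
5^16 ≡ 340^2 = 115600 ≡ 373 (mod 413)
5^32 ≡ 373^2 = 139129 ≡ 361 (mod 413)
5^64 ≡ 361^2 = 130321 ≡ 226 (mod 413)
103 = 64 + 32 + 4 + 2 + 1 in binary powers of 2.
So 5^103 ≡ 226 · 361 · 212 · 25 · 5 ≡ 19 (mod 413).
Squaring chain: 19 → 361; never reaches −1, so base 5 is a Miller–Rabin witness that 413 is composite.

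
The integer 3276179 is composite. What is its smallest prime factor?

3276179 is odd.
Digit sum 35, not divisible by 3.
Ends in 9: not divisible by 5.
7: 3276179 = 7·468025 + 4
11: 3276179 = 11·297834 + 5
13: 3276179 = 13·252013 + 10
17: 3276179 = 17·192716 + 7
19: 3276179 = 19·172430 + 9
23: 3276179 = 23·142442 + 13
29: 3276179 = 29·112971 + 20
31: 3276179 = 31·105683 + 6
37: 3276179 = 37·88545 + 14
41: 3276179 = 41·79906 + 33
43: 3276179 = 43·76190 + 9
47: 3276179 = 47·69705 + 44
53: 3276179 = 53·61814 + 37
59: 3276179 = 59·55528 + 27
61: 3276179 = 61·53707 + 52
67: 3276179 = 67·48898 + 13
71: 3276179 = 71·46143 + 26
73: 3276179 = 73·44879 + 12
79: 3276179 = 79·41470 + 49
83: 3276179 = 83·39472 + 3
89: 3276179 = 89·36811

89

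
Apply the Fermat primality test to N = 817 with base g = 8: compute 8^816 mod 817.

8^1 ≡ 8 (mod 817)
8^2 ≡ 8^2 = 64 ≡ 64 (mod 817)
8^4 ≡ 64^2 = 4096 ≡ 11 (mod 817)
8^8 ≡ 11^2 = 121 ≡ 121 (mod 817)
8^16 ≡ 121^2 = 14641 ≡ 752 (mod 817)
8^32 ≡ 752^2 = 565504 ≡ 140 (mod 817)
8^64 ≡ 140^2 = 19600 ≡ 809 (mod 817)
8^128 ≡ 809^2 = 654481 ≡ 64 (mod 817)
8^256 ≡ 64^2 = 4096 ≡ 11 (mod 817)
8^512 ≡ 11^2 = 121 ≡ 121 (mod 817)
816 = 512 + 256 + 32 + 16 in binary powers of 2.
So 8^816 ≡ 121 · 11 · 140 · 752 ≡ 742 (mod 817).
Since 742 ≠ 1, base 8 is a Fermat witness: 817 is composite.

742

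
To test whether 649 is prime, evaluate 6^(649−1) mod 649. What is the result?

6^1 ≡ 6 (mod 649)
6^2 ≡ 6^2 = 36 ≡ 36 (mod 649)
6^4 ≡ 36^2 = 1296 ≡ 647 (mod 649)
6^8 ≡ 647^2 = 418609 ≡ 4 (mod 649)
6^16 ≡ 4^2 = 16 ≡ 16 (mod 649)
6^32 ≡ 16^2 = 256 ≡ 256 (mod 649)
6^64 ≡ 256^2 = 65536 ≡ 636 (mod 649)
6^128 ≡ 636^2 = 404496 ≡ 169 (mod 649)
6^256 ≡ 169^2 = 28561 ≡ 5 (mod 649)
6^512 ≡ 5^2 = 25 ≡ 25 (mod 649)
648 = 512 + 128 + 8 in binary powers of 2.
So 6^648 ≡ 25 · 169 · 4 ≡ 26 (mod 649).
Since 26 ≠ 1, base 6 is a Fermat witness: 649 is composite.

26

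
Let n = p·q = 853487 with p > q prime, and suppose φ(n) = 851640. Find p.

φ(n) = (p−1)(q−1) = n − (p+q) + 1, so p + q = 853487 − 851640 + 1 = 1848.
p and q are the roots of t² − 1848t + 853487 = 0.
Discriminant: 1848² − 4·853487 = 3415104 − 3413948 = 1156; √1156 = 34.
q = (1848 − 34)/2 = 907, p = (1848 + 34)/2 = 941.
Check: 907 · 941 = 853487.

941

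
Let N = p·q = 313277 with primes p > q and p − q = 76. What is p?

599

Since p = q + 76, we have 313277 = q(q + 76), so q² + 76q − 313277 = 0.
Discriminant: 76² + 4·313277 = 5776 + 1253108 = 1258884; √1258884 = 1122.
q = (−76 + 1122)/2 = 523, and p = q + 76 = 599.
Check: 523 · 599 = 313277.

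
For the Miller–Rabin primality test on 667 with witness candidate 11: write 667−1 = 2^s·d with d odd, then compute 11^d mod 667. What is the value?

135

667 − 1 = 666 = 2^1 · 333, so d = 333.
11^1 ≡ 11 (mod 667)
11^2 ≡ 11^2 = 121 ≡ 121 (mod 667)
11^4 ≡ 121^2 = 14641 ≡ 634 (mod 667)
11^8 ≡ 634^2 = 401956 ≡ 422 (mod 667)
11^16 ≡ 422^2 = 178084 ≡ 662 (mod 667)
11^32 ≡ 662^2 = 438244 ≡ 25 (mod 667)
11^64 ≡ 25^2 = 625 ≡ 625 (mod 667)
11^128 ≡ 625^2 = 390625 ≡ 430 (mod 667)
11^256 ≡ 430^2 = 184900 ≡ 141 (mod 667)
333 = 256 + 64 + 8 + 4 + 1 in binary powers of 2.
So 11^333 ≡ 141 · 625 · 422 · 634 · 11 ≡ 135 (mod 667).
Squaring chain: 135; never reaches −1, so base 11 is a Miller–Rabin witness that 667 is composite.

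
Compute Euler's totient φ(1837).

Factor: 1837 = 11 · 167.
φ(1837) = (11−1) · (167−1) = 10 · 166 = 1660.

1660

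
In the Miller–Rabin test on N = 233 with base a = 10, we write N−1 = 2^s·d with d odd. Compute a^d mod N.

233 − 1 = 232 = 2^3 · 29, so d = 29.
10^1 ≡ 10 (mod 233)
10^2 ≡ 10^2 = 100 ≡ 100 (mod 233)
10^4 ≡ 100^2 = 10000 ≡ 214 (mod 233)
10^8 ≡ 214^2 = 45796 ≡ 128 (mod 233)
10^16 ≡ 128^2 = 16384 ≡ 74 (mod 233)
29 = 16 + 8 + 4 + 1 in binary powers of 2.
So 10^29 ≡ 74 · 128 · 214 · 10 ≡ 12 (mod 233).
Squaring chain: 12 → 144 → 232; reaches −1, so base 10 does not prove 233 composite.

12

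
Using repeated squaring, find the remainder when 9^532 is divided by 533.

9^1 ≡ 9 (mod 533)
9^2 ≡ 9^2 = 81 ≡ 81 (mod 533)
9^4 ≡ 81^2 = 6561 ≡ 165 (mod 533)
9^8 ≡ 165^2 = 27225 ≡ 42 (mod 533)
9^16 ≡ 42^2 = 1764 ≡ 165 (mod 533)
9^32 ≡ 165^2 = 27225 ≡ 42 (mod 533)
9^64 ≡ 42^2 = 1764 ≡ 165 (mod 533)
9^128 ≡ 165^2 = 27225 ≡ 42 (mod 533)
9^256 ≡ 42^2 = 1764 ≡ 165 (mod 533)
9^512 ≡ 165^2 = 27225 ≡ 42 (mod 533)
532 = 512 + 16 + 4 in binary powers of 2.
So 9^532 ≡ 42 · 165 · 165 ≡ 165 (mod 533).
Since 165 ≠ 1, base 9 is a Fermat witness: 533 is composite.

165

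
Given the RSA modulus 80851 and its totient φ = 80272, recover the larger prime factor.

347

φ(n) = (p−1)(q−1) = n − (p+q) + 1, so p + q = 80851 − 80272 + 1 = 580.
p and q are the roots of t² − 580t + 80851 = 0.
Discriminant: 580² − 4·80851 = 336400 − 323404 = 12996; √12996 = 114.
q = (580 − 114)/2 = 233, p = (580 + 114)/2 = 347.
Check: 233 · 347 = 80851.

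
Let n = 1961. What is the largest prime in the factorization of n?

1961 = 37 · 53
53 is prime.
So 1961 = 37 · 53; the largest prime factor is 53.

53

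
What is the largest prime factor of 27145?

27145 = 5 · 5429
5429 = 61 · 89
89 is prime.
So 27145 = 5 · 61 · 89; the largest prime factor is 89.

89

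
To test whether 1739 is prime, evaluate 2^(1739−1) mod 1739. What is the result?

1283

2^1 ≡ 2 (mod 1739)
2^2 ≡ 2^2 = 4 ≡ 4 (mod 1739)
2^4 ≡ 4^2 = 16 ≡ 16 (mod 1739)
2^8 ≡ 16^2 = 256 ≡ 256 (mod 1739)
2^16 ≡ 256^2 = 65536 ≡ 1193 (mod 1739)
2^32 ≡ 1193^2 = 1423249 ≡ 747 (mod 1739)
2^64 ≡ 747^2 = 558009 ≡ 1529 (mod 1739)
2^128 ≡ 1529^2 = 2337841 ≡ 625 (mod 1739)
2^256 ≡ 625^2 = 390625 ≡ 1089 (mod 1739)
2^512 ≡ 1089^2 = 1185921 ≡ 1662 (mod 1739)
2^1024 ≡ 1662^2 = 2762244 ≡ 712 (mod 1739)
1738 = 1024 + 512 + 128 + 64 + 8 + 2 in binary powers of 2.
So 2^1738 ≡ 712 · 1662 · 625 · 1529 · 256 · 4 ≡ 1283 (mod 1739).
Since 1283 ≠ 1, base 2 is a Fermat witness: 1739 is composite.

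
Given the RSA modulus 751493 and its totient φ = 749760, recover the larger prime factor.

φ(n) = (p−1)(q−1) = n − (p+q) + 1, so p + q = 751493 − 749760 + 1 = 1734.
p and q are the roots of t² − 1734t + 751493 = 0.
Discriminant: 1734² − 4·751493 = 3006756 − 3005972 = 784; √784 = 28.
q = (1734 − 28)/2 = 853, p = (1734 + 28)/2 = 881.
Check: 853 · 881 = 751493.

881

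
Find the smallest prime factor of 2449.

2449 is odd.
Digit sum 19, not divisible by 3.
Ends in 9: not divisible by 5.
7: 2449 = 7·349 + 6
11: 2449 = 11·222 + 7
13: 2449 = 13·188 + 5
17: 2449 = 17·144 + 1
19: 2449 = 19·128 + 17
23: 2449 = 23·106 + 11
29: 2449 = 29·84 + 13
31: 2449 = 31·79

31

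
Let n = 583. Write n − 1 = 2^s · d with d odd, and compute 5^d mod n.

214

583 − 1 = 582 = 2^1 · 291, so d = 291.
5^1 ≡ 5 (mod 583)
5^2 ≡ 5^2 = 25 ≡ 25 (mod 583)
5^4 ≡ 25^2 = 625 ≡ 42 (mod 583)
5^8 ≡ 42^2 = 1764 ≡ 15 (mod 583)
5^16 ≡ 15^2 = 225 ≡ 225 (mod 583)
5^32 ≡ 225^2 = 50625 ≡ 487 (mod 583)
5^64 ≡ 487^2 = 237169 ≡ 471 (mod 583)
5^128 ≡ 471^2 = 221841 ≡ 301 (mod 583)
5^256 ≡ 301^2 = 90601 ≡ 236 (mod 583)
291 = 256 + 32 + 2 + 1 in binary powers of 2.
So 5^291 ≡ 236 · 487 · 25 · 5 ≡ 214 (mod 583).
Squaring chain: 214; never reaches −1, so base 5 is a Miller–Rabin witness that 583 is composite.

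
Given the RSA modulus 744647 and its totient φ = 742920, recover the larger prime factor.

φ(n) = (p−1)(q−1) = n − (p+q) + 1, so p + q = 744647 − 742920 + 1 = 1728.
p and q are the roots of t² − 1728t + 744647 = 0.
Discriminant: 1728² − 4·744647 = 2985984 − 2978588 = 7396; √7396 = 86.
q = (1728 − 86)/2 = 821, p = (1728 + 86)/2 = 907.
Check: 821 · 907 = 744647.

907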